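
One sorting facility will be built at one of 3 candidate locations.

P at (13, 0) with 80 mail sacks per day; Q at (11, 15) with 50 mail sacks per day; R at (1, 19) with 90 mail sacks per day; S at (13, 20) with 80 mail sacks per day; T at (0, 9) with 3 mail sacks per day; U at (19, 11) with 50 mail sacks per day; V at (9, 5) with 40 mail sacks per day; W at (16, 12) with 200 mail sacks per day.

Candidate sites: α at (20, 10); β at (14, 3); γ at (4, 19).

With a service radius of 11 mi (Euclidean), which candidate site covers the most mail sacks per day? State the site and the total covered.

β, covering 370

Coverage radius r = 11 mi; a point is covered iff (Δx)²+(Δy)² ≤ 11² = 121.
  α (20, 10): covers {Q, U, W} → 300
  β (14, 3): covers {P, U, V, W} → 370
  γ (4, 19): covers {Q, R, S, T} → 223
Maximum coverage at β: 370 mail sacks per day.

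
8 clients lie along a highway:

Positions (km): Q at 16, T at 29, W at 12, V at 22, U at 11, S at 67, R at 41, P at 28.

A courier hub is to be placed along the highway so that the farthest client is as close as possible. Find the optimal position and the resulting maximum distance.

The 1-center on a line is the midpoint of the two extreme points: leftmost at 11, rightmost at 67.
Optimal location = (11 + 67)/2 = 39; maximum distance = (67 − 11)/2 = 28.

location 39, max distance 28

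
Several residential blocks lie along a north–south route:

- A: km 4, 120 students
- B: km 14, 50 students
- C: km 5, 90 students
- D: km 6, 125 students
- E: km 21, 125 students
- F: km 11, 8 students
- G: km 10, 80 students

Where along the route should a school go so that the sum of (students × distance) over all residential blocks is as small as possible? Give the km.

For a sum of weighted absolute distances on a line, the optimum is the weighted median (not the mean). Total weight W = 598; half-weight = 299.
Sort by position and accumulate weight:
  km 4 (A, w=120) → cum 120
  km 5 (C, w=90) → cum 210
  km 6 (D, w=125) → cum 335  ≥ 299 → median here
  km 10 (G, w=80) → cum 415
  km 11 (F, w=8) → cum 423
  km 14 (B, w=50) → cum 473
  km 21 (E, w=125) → cum 598
Optimal location: km 6.

x = 6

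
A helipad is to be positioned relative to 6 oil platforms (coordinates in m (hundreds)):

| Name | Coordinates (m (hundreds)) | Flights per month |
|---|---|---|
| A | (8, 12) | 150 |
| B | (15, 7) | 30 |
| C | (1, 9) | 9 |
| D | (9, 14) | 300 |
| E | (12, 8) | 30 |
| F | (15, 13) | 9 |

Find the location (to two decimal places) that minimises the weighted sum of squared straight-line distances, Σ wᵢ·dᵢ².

The minimiser of Σwᵢ‖p−pᵢ‖² is the weighted centroid p* = (Σwᵢpᵢ)/(Σwᵢ).
Σwᵢ = 528.
Σwᵢxᵢ = 150·8 + 30·15 + 9·1 + 300·9 + 30·12 + 9·15 = 4854.
Σwᵢyᵢ = 150·12 + 30·7 + 9·9 + 300·14 + 30·8 + 9·13 = 6648.
x* = 4854/528 = 9.19, y* = 6648/528 = 12.59.

(9.19, 12.59)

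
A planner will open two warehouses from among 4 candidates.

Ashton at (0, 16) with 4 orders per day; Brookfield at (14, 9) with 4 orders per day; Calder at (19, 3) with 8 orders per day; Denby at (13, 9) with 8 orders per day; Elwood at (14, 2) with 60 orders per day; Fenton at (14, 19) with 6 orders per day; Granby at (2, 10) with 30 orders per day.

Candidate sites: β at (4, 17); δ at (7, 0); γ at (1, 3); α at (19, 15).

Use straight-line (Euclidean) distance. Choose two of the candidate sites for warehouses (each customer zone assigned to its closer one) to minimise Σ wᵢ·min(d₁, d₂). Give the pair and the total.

Evaluate every pair (each demand assigned to the nearer of the two):
  {β, δ}: total = 964.0
  {δ, γ}: total = 1053.7
  {δ, α}: total = 1075.6
  {γ, α}: total = 1280.1
  {β, α}: total = 1304.1
  {β, γ}: total = 1363.7
Best pair: {β, δ} with total 964.0.

{β, δ}, total 964.0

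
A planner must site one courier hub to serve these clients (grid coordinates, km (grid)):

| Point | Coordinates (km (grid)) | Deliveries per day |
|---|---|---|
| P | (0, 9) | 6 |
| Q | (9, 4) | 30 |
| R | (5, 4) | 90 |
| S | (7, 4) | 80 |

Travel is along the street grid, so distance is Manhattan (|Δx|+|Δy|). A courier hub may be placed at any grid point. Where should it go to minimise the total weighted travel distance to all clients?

(7, 4)

Manhattan distance separates: Σwᵢ(|x−xᵢ|+|y−yᵢ|) = Σwᵢ|x−xᵢ| + Σwᵢ|y−yᵢ|, so x and y are optimised independently as 1-D weighted medians.
Total weight W = 206; half = 103.
x-coordinate, sorted with cumulative weight:
  x=0 (P, w=6) cum 6
  x=5 (R, w=90) cum 96
  x=7 (S, w=80) cum 176  ← median
  x=9 (Q, w=30) cum 206
⇒ x* = 7
y-coordinate, sorted with cumulative weight:
  y=4 (Q, w=30) cum 30
  y=4 (R, w=90) cum 120  ← median
  y=4 (S, w=80) cum 200
  y=9 (P, w=6) cum 206
⇒ y* = 4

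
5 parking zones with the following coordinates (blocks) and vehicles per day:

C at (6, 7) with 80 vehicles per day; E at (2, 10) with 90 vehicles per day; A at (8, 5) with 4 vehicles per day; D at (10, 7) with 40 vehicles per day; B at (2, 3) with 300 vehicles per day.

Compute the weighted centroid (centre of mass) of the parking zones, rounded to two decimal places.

The minimiser of Σwᵢ‖p−pᵢ‖² is the weighted centroid p* = (Σwᵢpᵢ)/(Σwᵢ).
Σwᵢ = 514.
Σwᵢxᵢ = 80·6 + 90·2 + 4·8 + 40·10 + 300·2 = 1692.
Σwᵢyᵢ = 80·7 + 90·10 + 4·5 + 40·7 + 300·3 = 2660.
x* = 1692/514 = 3.29, y* = 2660/514 = 5.18.

(3.29, 5.18)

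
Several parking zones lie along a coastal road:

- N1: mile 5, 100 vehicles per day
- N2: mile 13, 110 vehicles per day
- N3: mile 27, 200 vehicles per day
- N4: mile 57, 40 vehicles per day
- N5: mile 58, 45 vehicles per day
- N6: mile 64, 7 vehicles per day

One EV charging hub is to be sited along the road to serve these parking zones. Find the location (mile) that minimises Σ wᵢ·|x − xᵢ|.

For a sum of weighted absolute distances on a line, the optimum is the weighted median (not the mean). Total weight W = 502; half-weight = 251.
Sort by position and accumulate weight:
  mile 5 (N1, w=100) → cum 100
  mile 13 (N2, w=110) → cum 210
  mile 27 (N3, w=200) → cum 410  ≥ 251 → median here
  mile 57 (N4, w=40) → cum 450
  mile 58 (N5, w=45) → cum 495
  mile 64 (N6, w=7) → cum 502
Optimal location: mile 27.

x = 27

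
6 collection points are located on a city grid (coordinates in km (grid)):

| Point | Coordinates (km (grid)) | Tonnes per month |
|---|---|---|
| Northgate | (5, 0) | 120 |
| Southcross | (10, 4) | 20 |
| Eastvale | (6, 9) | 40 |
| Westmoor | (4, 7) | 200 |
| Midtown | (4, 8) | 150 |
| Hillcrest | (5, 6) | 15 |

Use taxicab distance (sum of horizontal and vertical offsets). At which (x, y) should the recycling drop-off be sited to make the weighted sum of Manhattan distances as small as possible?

Manhattan distance separates: Σwᵢ(|x−xᵢ|+|y−yᵢ|) = Σwᵢ|x−xᵢ| + Σwᵢ|y−yᵢ|, so x and y are optimised independently as 1-D weighted medians.
Total weight W = 545; half = 272.5.
x-coordinate, sorted with cumulative weight:
  x=4 (Westmoor, w=200) cum 200
  x=4 (Midtown, w=150) cum 350  ← median
  x=5 (Northgate, w=120) cum 470
  x=5 (Hillcrest, w=15) cum 485
  x=6 (Eastvale, w=40) cum 525
  x=10 (Southcross, w=20) cum 545
⇒ x* = 4
y-coordinate, sorted with cumulative weight:
  y=0 (Northgate, w=120) cum 120
  y=4 (Southcross, w=20) cum 140
  y=6 (Hillcrest, w=15) cum 155
  y=7 (Westmoor, w=200) cum 355  ← median
  y=8 (Midtown, w=150) cum 505
  y=9 (Eastvale, w=40) cum 545
⇒ y* = 7

(4, 7)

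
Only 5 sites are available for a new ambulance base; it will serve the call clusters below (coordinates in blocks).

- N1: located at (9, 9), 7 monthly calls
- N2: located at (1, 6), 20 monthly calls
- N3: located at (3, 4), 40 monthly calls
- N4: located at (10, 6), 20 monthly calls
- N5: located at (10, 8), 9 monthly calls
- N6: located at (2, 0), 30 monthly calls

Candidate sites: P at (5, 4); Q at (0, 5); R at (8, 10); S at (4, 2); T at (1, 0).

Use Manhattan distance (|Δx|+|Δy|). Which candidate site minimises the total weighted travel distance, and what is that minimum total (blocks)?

Total weighted distance at each candidate:
  P (5, 4): total = 694
  Q (0, 5): total = 838
  R (8, 10): total = 1310
  S (4, 2): total = 772
  T (1, 0): total = 962
Minimum is at P with total 694 blocks.

P, total 694 blocks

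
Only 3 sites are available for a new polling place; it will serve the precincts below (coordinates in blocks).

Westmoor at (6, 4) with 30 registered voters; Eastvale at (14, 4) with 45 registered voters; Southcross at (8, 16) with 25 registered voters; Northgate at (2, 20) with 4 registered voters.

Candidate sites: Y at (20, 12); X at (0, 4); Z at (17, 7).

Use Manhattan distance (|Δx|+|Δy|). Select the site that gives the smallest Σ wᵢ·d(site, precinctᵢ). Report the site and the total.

Z, total 1252 blocks

Total weighted distance at each candidate:
  Y (20, 12): total = 1794
  X (0, 4): total = 1382
  Z (17, 7): total = 1252
Minimum is at Z with total 1252 blocks.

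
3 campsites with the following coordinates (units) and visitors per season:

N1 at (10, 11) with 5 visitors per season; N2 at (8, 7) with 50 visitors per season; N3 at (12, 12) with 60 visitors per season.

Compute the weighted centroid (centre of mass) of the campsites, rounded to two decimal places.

The minimiser of Σwᵢ‖p−pᵢ‖² is the weighted centroid p* = (Σwᵢpᵢ)/(Σwᵢ).
Σwᵢ = 115.
Σwᵢxᵢ = 5·10 + 50·8 + 60·12 = 1170.
Σwᵢyᵢ = 5·11 + 50·7 + 60·12 = 1125.
x* = 1170/115 = 10.17, y* = 1125/115 = 9.78.

(10.17, 9.78)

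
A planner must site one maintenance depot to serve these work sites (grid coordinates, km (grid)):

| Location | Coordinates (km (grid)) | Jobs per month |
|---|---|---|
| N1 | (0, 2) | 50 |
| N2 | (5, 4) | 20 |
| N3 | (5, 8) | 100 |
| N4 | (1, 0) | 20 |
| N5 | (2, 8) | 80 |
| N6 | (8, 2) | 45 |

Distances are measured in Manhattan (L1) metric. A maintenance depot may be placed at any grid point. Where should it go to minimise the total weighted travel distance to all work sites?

(5, 8)

Manhattan distance separates: Σwᵢ(|x−xᵢ|+|y−yᵢ|) = Σwᵢ|x−xᵢ| + Σwᵢ|y−yᵢ|, so x and y are optimised independently as 1-D weighted medians.
Total weight W = 315; half = 157.5.
x-coordinate, sorted with cumulative weight:
  x=0 (N1, w=50) cum 50
  x=1 (N4, w=20) cum 70
  x=2 (N5, w=80) cum 150
  x=5 (N2, w=20) cum 170  ← median
  x=5 (N3, w=100) cum 270
  x=8 (N6, w=45) cum 315
⇒ x* = 5
y-coordinate, sorted with cumulative weight:
  y=0 (N4, w=20) cum 20
  y=2 (N1, w=50) cum 70
  y=2 (N6, w=45) cum 115
  y=4 (N2, w=20) cum 135
  y=8 (N3, w=100) cum 235  ← median
  y=8 (N5, w=80) cum 315
⇒ y* = 8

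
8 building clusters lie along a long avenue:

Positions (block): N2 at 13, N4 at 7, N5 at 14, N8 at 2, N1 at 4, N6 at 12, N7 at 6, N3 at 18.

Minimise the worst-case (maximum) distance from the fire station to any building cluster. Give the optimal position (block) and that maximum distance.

The 1-center on a line is the midpoint of the two extreme points: leftmost at 2, rightmost at 18.
Optimal location = (2 + 18)/2 = 10; maximum distance = (18 − 2)/2 = 8.

location 10, max distance 8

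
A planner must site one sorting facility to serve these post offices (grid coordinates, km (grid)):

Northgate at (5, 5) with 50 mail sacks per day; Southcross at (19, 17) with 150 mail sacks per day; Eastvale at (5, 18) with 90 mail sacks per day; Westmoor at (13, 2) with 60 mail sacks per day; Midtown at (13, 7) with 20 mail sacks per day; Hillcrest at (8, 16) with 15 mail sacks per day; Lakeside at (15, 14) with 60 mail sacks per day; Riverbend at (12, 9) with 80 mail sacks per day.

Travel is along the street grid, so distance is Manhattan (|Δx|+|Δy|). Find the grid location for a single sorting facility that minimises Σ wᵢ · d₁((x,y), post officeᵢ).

(13, 14)

Manhattan distance separates: Σwᵢ(|x−xᵢ|+|y−yᵢ|) = Σwᵢ|x−xᵢ| + Σwᵢ|y−yᵢ|, so x and y are optimised independently as 1-D weighted medians.
Total weight W = 525; half = 262.5.
x-coordinate, sorted with cumulative weight:
  x=5 (Northgate, w=50) cum 50
  x=5 (Eastvale, w=90) cum 140
  x=8 (Hillcrest, w=15) cum 155
  x=12 (Riverbend, w=80) cum 235
  x=13 (Westmoor, w=60) cum 295  ← median
  x=13 (Midtown, w=20) cum 315
  x=15 (Lakeside, w=60) cum 375
  x=19 (Southcross, w=150) cum 525
⇒ x* = 13
y-coordinate, sorted with cumulative weight:
  y=2 (Westmoor, w=60) cum 60
  y=5 (Northgate, w=50) cum 110
  y=7 (Midtown, w=20) cum 130
  y=9 (Riverbend, w=80) cum 210
  y=14 (Lakeside, w=60) cum 270  ← median
  y=16 (Hillcrest, w=15) cum 285
  y=17 (Southcross, w=150) cum 435
  y=18 (Eastvale, w=90) cum 525
⇒ y* = 14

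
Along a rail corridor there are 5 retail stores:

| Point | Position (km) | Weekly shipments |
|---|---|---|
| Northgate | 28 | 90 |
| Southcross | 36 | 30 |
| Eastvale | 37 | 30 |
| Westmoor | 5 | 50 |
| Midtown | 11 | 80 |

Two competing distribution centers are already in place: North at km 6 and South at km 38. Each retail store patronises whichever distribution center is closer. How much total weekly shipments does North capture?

The indifferent point is the midpoint (6+38)/2 = 22; retail stores left of it (closer to North at 6) go to North, those right go to South.
  Westmoor at 5 (w=50) → North
  Midtown at 11 (w=80) → North
  Northgate at 28 (w=90) → South
  Southcross at 36 (w=30) → South
  Eastvale at 37 (w=30) → South
North captures 130; South captures 150.

130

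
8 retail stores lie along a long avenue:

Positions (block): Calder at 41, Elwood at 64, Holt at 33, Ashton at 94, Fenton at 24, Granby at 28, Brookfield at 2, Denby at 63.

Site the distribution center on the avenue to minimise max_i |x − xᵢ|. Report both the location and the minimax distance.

The 1-center on a line is the midpoint of the two extreme points: leftmost at 2, rightmost at 94.
Optimal location = (2 + 94)/2 = 48; maximum distance = (94 − 2)/2 = 46.

location 48, max distance 46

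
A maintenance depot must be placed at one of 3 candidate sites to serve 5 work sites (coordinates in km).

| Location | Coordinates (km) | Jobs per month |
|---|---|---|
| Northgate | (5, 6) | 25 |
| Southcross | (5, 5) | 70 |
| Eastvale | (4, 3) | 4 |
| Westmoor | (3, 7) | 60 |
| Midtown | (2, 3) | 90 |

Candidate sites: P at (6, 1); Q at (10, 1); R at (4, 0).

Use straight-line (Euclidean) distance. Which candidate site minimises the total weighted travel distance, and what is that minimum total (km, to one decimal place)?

Total weighted distance at each candidate:
  P (6, 1): total = 1232.4
  Q (10, 1): total = 1945.6
  R (4, 0): total = 1269.8
Minimum is at P with total 1232.4 km.

P, total 1232.4 km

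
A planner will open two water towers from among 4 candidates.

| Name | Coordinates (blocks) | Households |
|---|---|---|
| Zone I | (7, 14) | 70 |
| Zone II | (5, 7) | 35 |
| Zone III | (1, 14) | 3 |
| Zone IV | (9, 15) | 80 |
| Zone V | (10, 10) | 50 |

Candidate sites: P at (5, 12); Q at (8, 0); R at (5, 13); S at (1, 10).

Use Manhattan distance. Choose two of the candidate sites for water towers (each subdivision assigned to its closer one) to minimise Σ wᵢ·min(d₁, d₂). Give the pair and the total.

{P, R}, total 1230

Evaluate every pair (each demand assigned to the nearer of the two):
  {P, R}: total = 1230
  {R, S}: total = 1312
  {Q, R}: total = 1315
  {P, S}: total = 1377
  {P, Q}: total = 1383
  {Q, S}: total = 2447
Best pair: {P, R} with total 1230.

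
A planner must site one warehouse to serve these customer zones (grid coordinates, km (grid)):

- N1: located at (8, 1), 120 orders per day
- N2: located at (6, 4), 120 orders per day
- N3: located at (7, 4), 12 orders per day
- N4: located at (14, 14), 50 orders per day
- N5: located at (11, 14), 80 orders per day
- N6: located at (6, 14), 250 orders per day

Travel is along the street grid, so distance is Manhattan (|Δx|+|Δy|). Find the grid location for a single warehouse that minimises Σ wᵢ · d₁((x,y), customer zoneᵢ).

(6, 14)

Manhattan distance separates: Σwᵢ(|x−xᵢ|+|y−yᵢ|) = Σwᵢ|x−xᵢ| + Σwᵢ|y−yᵢ|, so x and y are optimised independently as 1-D weighted medians.
Total weight W = 632; half = 316.
x-coordinate, sorted with cumulative weight:
  x=6 (N2, w=120) cum 120
  x=6 (N6, w=250) cum 370  ← median
  x=7 (N3, w=12) cum 382
  x=8 (N1, w=120) cum 502
  x=11 (N5, w=80) cum 582
  x=14 (N4, w=50) cum 632
⇒ x* = 6
y-coordinate, sorted with cumulative weight:
  y=1 (N1, w=120) cum 120
  y=4 (N2, w=120) cum 240
  y=4 (N3, w=12) cum 252
  y=14 (N4, w=50) cum 302
  y=14 (N5, w=80) cum 382  ← median
  y=14 (N6, w=250) cum 632
⇒ y* = 14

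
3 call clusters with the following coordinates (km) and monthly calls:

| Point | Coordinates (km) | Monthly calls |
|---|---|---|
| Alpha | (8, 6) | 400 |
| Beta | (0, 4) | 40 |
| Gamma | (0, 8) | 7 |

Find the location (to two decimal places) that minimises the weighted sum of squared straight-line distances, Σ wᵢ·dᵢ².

The minimiser of Σwᵢ‖p−pᵢ‖² is the weighted centroid p* = (Σwᵢpᵢ)/(Σwᵢ).
Σwᵢ = 447.
Σwᵢxᵢ = 400·8 + 40·0 + 7·0 = 3200.
Σwᵢyᵢ = 400·6 + 40·4 + 7·8 = 2616.
x* = 3200/447 = 7.16, y* = 2616/447 = 5.85.

(7.16, 5.85)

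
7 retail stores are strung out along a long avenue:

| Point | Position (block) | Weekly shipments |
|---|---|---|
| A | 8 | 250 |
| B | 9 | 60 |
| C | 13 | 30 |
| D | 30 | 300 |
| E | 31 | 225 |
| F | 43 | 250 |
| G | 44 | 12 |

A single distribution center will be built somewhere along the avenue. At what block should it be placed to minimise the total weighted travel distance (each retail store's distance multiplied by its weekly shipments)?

x = 30

For a sum of weighted absolute distances on a line, the optimum is the weighted median (not the mean). Total weight W = 1127; half-weight = 563.5.
Sort by position and accumulate weight:
  block 8 (A, w=250) → cum 250
  block 9 (B, w=60) → cum 310
  block 13 (C, w=30) → cum 340
  block 30 (D, w=300) → cum 640  ≥ 563.5 → median here
  block 31 (E, w=225) → cum 865
  block 43 (F, w=250) → cum 1115
  block 44 (G, w=12) → cum 1127
Optimal location: block 30.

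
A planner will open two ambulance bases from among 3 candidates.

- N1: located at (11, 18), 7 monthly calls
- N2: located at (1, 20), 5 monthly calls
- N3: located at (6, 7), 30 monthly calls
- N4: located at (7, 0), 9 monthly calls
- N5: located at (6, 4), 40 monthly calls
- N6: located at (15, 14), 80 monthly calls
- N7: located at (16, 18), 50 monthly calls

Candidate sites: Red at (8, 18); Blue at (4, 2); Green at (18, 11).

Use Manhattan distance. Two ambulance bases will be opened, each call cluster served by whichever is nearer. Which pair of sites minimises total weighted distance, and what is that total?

{Blue, Green}, total 1548

Evaluate every pair (each demand assigned to the nearer of the two):
  {Blue, Green}: total = 1548
  {Red, Blue}: total = 1761
  {Red, Green}: total = 2147
Best pair: {Blue, Green} with total 1548.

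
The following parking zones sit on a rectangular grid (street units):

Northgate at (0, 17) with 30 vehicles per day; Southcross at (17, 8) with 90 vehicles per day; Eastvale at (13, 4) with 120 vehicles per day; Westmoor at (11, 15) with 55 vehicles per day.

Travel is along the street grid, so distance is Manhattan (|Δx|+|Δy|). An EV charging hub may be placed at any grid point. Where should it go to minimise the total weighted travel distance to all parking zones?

Manhattan distance separates: Σwᵢ(|x−xᵢ|+|y−yᵢ|) = Σwᵢ|x−xᵢ| + Σwᵢ|y−yᵢ|, so x and y are optimised independently as 1-D weighted medians.
Total weight W = 295; half = 147.5.
x-coordinate, sorted with cumulative weight:
  x=0 (Northgate, w=30) cum 30
  x=11 (Westmoor, w=55) cum 85
  x=13 (Eastvale, w=120) cum 205  ← median
  x=17 (Southcross, w=90) cum 295
⇒ x* = 13
y-coordinate, sorted with cumulative weight:
  y=4 (Eastvale, w=120) cum 120
  y=8 (Southcross, w=90) cum 210  ← median
  y=15 (Westmoor, w=55) cum 265
  y=17 (Northgate, w=30) cum 295
⇒ y* = 8

(13, 8)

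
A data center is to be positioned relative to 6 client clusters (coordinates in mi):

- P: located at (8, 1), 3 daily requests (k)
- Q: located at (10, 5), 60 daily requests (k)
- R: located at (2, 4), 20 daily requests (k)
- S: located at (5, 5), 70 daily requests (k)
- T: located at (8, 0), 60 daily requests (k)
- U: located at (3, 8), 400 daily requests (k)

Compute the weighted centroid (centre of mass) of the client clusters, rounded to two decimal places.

(4.39, 6.42)

The minimiser of Σwᵢ‖p−pᵢ‖² is the weighted centroid p* = (Σwᵢpᵢ)/(Σwᵢ).
Σwᵢ = 613.
Σwᵢxᵢ = 3·8 + 60·10 + 20·2 + 70·5 + 60·8 + 400·3 = 2694.
Σwᵢyᵢ = 3·1 + 60·5 + 20·4 + 70·5 + 60·0 + 400·8 = 3933.
x* = 2694/613 = 4.39, y* = 3933/613 = 6.42.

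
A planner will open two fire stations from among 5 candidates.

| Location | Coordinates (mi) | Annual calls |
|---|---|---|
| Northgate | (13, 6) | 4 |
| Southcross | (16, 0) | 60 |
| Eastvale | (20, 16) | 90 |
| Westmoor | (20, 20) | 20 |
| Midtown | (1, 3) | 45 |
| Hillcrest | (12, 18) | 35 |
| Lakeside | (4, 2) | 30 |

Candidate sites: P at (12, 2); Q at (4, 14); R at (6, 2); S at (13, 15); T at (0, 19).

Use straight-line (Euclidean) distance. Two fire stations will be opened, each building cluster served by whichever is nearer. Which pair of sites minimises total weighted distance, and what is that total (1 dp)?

{R, S}, total 1852.7

Evaluate every pair (each demand assigned to the nearer of the two):
  {R, S}: total = 1852.7
  {P, S}: total = 1941.0
  {Q, S}: total = 2746.0
  {P, R}: total = 2979.4
  {Q, R}: total = 3039.6
  {S, T}: total = 3068.7
  {P, Q}: total = 3127.9
  {P, T}: total = 3288.5
  {R, T}: total = 3537.5
  {Q, T}: total = 4133.6
Best pair: {R, S} with total 1852.7.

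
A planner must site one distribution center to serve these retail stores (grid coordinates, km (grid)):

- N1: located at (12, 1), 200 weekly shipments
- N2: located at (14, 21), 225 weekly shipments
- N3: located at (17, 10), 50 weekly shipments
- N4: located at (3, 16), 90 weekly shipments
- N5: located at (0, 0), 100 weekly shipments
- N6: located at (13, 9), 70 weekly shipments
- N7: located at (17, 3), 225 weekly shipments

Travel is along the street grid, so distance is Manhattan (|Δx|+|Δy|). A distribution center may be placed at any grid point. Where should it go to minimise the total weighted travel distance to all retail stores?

Manhattan distance separates: Σwᵢ(|x−xᵢ|+|y−yᵢ|) = Σwᵢ|x−xᵢ| + Σwᵢ|y−yᵢ|, so x and y are optimised independently as 1-D weighted medians.
Total weight W = 960; half = 480.
x-coordinate, sorted with cumulative weight:
  x=0 (N5, w=100) cum 100
  x=3 (N4, w=90) cum 190
  x=12 (N1, w=200) cum 390
  x=13 (N6, w=70) cum 460
  x=14 (N2, w=225) cum 685  ← median
  x=17 (N3, w=50) cum 735
  x=17 (N7, w=225) cum 960
⇒ x* = 14
y-coordinate, sorted with cumulative weight:
  y=0 (N5, w=100) cum 100
  y=1 (N1, w=200) cum 300
  y=3 (N7, w=225) cum 525  ← median
  y=9 (N6, w=70) cum 595
  y=10 (N3, w=50) cum 645
  y=16 (N4, w=90) cum 735
  y=21 (N2, w=225) cum 960
⇒ y* = 3

(14, 3)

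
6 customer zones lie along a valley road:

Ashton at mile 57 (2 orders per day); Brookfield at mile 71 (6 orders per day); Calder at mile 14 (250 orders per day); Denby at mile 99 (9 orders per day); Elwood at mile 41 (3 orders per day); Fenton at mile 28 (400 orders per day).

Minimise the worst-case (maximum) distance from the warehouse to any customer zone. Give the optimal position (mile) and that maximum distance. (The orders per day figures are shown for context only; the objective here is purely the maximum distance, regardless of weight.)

location 56.5, max distance 42.5

The 1-center on a line is the midpoint of the two extreme points: leftmost at 14, rightmost at 99.
Optimal location = (14 + 99)/2 = 56.5; maximum distance = (99 − 14)/2 = 42.5.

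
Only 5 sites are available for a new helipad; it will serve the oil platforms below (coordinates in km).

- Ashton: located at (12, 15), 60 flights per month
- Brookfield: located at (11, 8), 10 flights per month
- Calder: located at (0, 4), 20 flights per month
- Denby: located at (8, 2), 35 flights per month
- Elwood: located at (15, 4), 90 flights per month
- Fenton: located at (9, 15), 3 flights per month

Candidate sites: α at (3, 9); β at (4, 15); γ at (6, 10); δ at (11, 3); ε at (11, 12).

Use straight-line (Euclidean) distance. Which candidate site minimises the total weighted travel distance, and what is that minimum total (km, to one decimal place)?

δ, total 1511.7 km

Total weighted distance at each candidate:
  α (3, 9): total = 2342.8
  β (4, 15): total = 2704.2
  γ (6, 10): total = 1971.8
  δ (11, 3): total = 1511.7
  ε (11, 12): total = 1683.0
Minimum is at δ with total 1511.7 km.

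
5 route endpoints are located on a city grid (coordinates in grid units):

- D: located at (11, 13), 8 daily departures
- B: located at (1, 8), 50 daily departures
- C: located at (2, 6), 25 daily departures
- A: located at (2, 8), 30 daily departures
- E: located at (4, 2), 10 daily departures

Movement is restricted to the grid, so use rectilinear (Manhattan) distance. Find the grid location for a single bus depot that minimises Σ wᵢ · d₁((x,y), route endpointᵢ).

(2, 8)

Manhattan distance separates: Σwᵢ(|x−xᵢ|+|y−yᵢ|) = Σwᵢ|x−xᵢ| + Σwᵢ|y−yᵢ|, so x and y are optimised independently as 1-D weighted medians.
Total weight W = 123; half = 61.5.
x-coordinate, sorted with cumulative weight:
  x=1 (B, w=50) cum 50
  x=2 (C, w=25) cum 75  ← median
  x=2 (A, w=30) cum 105
  x=4 (E, w=10) cum 115
  x=11 (D, w=8) cum 123
⇒ x* = 2
y-coordinate, sorted with cumulative weight:
  y=2 (E, w=10) cum 10
  y=6 (C, w=25) cum 35
  y=8 (B, w=50) cum 85  ← median
  y=8 (A, w=30) cum 115
  y=13 (D, w=8) cum 123
⇒ y* = 8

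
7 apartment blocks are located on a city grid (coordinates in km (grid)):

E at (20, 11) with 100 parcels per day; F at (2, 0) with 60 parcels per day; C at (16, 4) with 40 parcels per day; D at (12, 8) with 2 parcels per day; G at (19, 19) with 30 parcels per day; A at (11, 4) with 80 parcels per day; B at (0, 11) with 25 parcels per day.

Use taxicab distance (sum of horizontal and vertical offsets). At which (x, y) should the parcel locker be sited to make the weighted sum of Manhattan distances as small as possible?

(16, 4)

Manhattan distance separates: Σwᵢ(|x−xᵢ|+|y−yᵢ|) = Σwᵢ|x−xᵢ| + Σwᵢ|y−yᵢ|, so x and y are optimised independently as 1-D weighted medians.
Total weight W = 337; half = 168.5.
x-coordinate, sorted with cumulative weight:
  x=0 (B, w=25) cum 25
  x=2 (F, w=60) cum 85
  x=11 (A, w=80) cum 165
  x=12 (D, w=2) cum 167
  x=16 (C, w=40) cum 207  ← median
  x=19 (G, w=30) cum 237
  x=20 (E, w=100) cum 337
⇒ x* = 16
y-coordinate, sorted with cumulative weight:
  y=0 (F, w=60) cum 60
  y=4 (C, w=40) cum 100
  y=4 (A, w=80) cum 180  ← median
  y=8 (D, w=2) cum 182
  y=11 (E, w=100) cum 282
  y=11 (B, w=25) cum 307
  y=19 (G, w=30) cum 337
⇒ y* = 4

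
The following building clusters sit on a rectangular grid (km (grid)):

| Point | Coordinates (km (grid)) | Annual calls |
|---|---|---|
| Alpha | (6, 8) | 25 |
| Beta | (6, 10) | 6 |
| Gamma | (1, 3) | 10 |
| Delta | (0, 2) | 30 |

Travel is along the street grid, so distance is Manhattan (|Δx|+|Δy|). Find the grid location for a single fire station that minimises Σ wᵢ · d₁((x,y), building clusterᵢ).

(1, 3)

Manhattan distance separates: Σwᵢ(|x−xᵢ|+|y−yᵢ|) = Σwᵢ|x−xᵢ| + Σwᵢ|y−yᵢ|, so x and y are optimised independently as 1-D weighted medians.
Total weight W = 71; half = 35.5.
x-coordinate, sorted with cumulative weight:
  x=0 (Delta, w=30) cum 30
  x=1 (Gamma, w=10) cum 40  ← median
  x=6 (Alpha, w=25) cum 65
  x=6 (Beta, w=6) cum 71
⇒ x* = 1
y-coordinate, sorted with cumulative weight:
  y=2 (Delta, w=30) cum 30
  y=3 (Gamma, w=10) cum 40  ← median
  y=8 (Alpha, w=25) cum 65
  y=10 (Beta, w=6) cum 71
⇒ y* = 3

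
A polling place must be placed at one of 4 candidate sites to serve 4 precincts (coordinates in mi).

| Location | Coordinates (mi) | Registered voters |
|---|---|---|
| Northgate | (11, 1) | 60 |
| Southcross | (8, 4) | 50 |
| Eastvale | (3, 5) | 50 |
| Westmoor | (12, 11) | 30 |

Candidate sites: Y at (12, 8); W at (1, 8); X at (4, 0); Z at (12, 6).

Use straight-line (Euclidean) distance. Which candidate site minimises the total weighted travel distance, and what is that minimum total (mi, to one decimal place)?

Z, total 1132.3 mi

Total weighted distance at each candidate:
  Y (12, 8): total = 1271.4
  W (1, 8): total = 1657.8
  X (4, 0): total = 1370.1
  Z (12, 6): total = 1132.3
Minimum is at Z with total 1132.3 mi.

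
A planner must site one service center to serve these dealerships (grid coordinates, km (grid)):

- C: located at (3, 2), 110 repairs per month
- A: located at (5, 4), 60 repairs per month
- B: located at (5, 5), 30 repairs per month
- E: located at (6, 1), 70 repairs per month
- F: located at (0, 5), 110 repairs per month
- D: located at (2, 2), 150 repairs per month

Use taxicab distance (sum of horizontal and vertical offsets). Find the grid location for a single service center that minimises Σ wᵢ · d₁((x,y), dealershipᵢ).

Manhattan distance separates: Σwᵢ(|x−xᵢ|+|y−yᵢ|) = Σwᵢ|x−xᵢ| + Σwᵢ|y−yᵢ|, so x and y are optimised independently as 1-D weighted medians.
Total weight W = 530; half = 265.
x-coordinate, sorted with cumulative weight:
  x=0 (F, w=110) cum 110
  x=2 (D, w=150) cum 260
  x=3 (C, w=110) cum 370  ← median
  x=5 (A, w=60) cum 430
  x=5 (B, w=30) cum 460
  x=6 (E, w=70) cum 530
⇒ x* = 3
y-coordinate, sorted with cumulative weight:
  y=1 (E, w=70) cum 70
  y=2 (C, w=110) cum 180
  y=2 (D, w=150) cum 330  ← median
  y=4 (A, w=60) cum 390
  y=5 (B, w=30) cum 420
  y=5 (F, w=110) cum 530
⇒ y* = 2

(3, 2)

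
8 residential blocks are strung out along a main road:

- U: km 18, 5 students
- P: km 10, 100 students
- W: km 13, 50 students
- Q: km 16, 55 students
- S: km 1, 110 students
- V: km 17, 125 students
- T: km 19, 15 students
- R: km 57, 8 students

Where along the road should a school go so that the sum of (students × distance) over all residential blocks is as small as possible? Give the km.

For a sum of weighted absolute distances on a line, the optimum is the weighted median (not the mean). Total weight W = 468; half-weight = 234.
Sort by position and accumulate weight:
  km 1 (S, w=110) → cum 110
  km 10 (P, w=100) → cum 210
  km 13 (W, w=50) → cum 260  ≥ 234 → median here
  km 16 (Q, w=55) → cum 315
  km 17 (V, w=125) → cum 440
  km 18 (U, w=5) → cum 445
  km 19 (T, w=15) → cum 460
  km 57 (R, w=8) → cum 468
Optimal location: km 13.

x = 13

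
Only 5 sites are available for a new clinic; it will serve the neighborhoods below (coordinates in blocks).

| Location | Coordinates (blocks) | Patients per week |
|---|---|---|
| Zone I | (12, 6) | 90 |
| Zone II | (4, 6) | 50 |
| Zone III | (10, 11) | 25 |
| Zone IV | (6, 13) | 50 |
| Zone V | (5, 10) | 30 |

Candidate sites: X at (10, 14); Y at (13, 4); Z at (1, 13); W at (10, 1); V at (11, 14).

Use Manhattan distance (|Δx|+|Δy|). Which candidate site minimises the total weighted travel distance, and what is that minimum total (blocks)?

Total weighted distance at each candidate:
  X (10, 14): total = 2195
  Y (13, 4): total = 2290
  Z (1, 13): total = 2855
  W (10, 1): total = 2650
  V (11, 14): total = 2260
Minimum is at X with total 2195 blocks.

X, total 2195 blocks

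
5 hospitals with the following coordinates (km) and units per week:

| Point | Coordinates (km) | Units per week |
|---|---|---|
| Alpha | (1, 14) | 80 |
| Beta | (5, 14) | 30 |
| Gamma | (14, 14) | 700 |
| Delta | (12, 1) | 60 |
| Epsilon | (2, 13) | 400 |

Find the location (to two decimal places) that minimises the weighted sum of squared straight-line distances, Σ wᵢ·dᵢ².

(9.09, 13.07)

The minimiser of Σwᵢ‖p−pᵢ‖² is the weighted centroid p* = (Σwᵢpᵢ)/(Σwᵢ).
Σwᵢ = 1270.
Σwᵢxᵢ = 80·1 + 30·5 + 700·14 + 60·12 + 400·2 = 11550.
Σwᵢyᵢ = 80·14 + 30·14 + 700·14 + 60·1 + 400·13 = 16600.
x* = 11550/1270 = 9.09, y* = 16600/1270 = 13.07.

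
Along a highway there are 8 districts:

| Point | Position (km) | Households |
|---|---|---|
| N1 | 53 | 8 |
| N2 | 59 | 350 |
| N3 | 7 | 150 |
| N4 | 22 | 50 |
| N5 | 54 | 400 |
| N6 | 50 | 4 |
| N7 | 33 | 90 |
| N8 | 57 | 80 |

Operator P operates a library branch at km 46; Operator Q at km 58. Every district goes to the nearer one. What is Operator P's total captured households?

The indifferent point is the midpoint (46+58)/2 = 52; districts left of it (closer to Operator P at 46) go to Operator P, those right go to Operator Q.
  N3 at 7 (w=150) → Operator P
  N4 at 22 (w=50) → Operator P
  N7 at 33 (w=90) → Operator P
  N6 at 50 (w=4) → Operator P
  N1 at 53 (w=8) → Operator Q
  N5 at 54 (w=400) → Operator Q
  N8 at 57 (w=80) → Operator Q
  N2 at 59 (w=350) → Operator Q
Operator P captures 294; Operator Q captures 838.

294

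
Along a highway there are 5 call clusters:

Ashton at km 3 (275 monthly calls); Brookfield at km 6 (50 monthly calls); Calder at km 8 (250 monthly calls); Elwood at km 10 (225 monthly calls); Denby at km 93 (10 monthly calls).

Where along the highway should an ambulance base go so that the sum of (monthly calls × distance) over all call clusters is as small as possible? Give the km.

x = 8

For a sum of weighted absolute distances on a line, the optimum is the weighted median (not the mean). Total weight W = 810; half-weight = 405.
Sort by position and accumulate weight:
  km 3 (Ashton, w=275) → cum 275
  km 6 (Brookfield, w=50) → cum 325
  km 8 (Calder, w=250) → cum 575  ≥ 405 → median here
  km 10 (Elwood, w=225) → cum 800
  km 93 (Denby, w=10) → cum 810
Optimal location: km 8.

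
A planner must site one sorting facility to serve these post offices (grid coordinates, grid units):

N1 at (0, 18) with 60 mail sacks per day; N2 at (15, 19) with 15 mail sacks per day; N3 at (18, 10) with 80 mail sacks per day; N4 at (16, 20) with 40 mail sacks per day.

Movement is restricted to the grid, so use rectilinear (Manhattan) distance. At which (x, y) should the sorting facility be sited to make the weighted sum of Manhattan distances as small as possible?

(16, 18)

Manhattan distance separates: Σwᵢ(|x−xᵢ|+|y−yᵢ|) = Σwᵢ|x−xᵢ| + Σwᵢ|y−yᵢ|, so x and y are optimised independently as 1-D weighted medians.
Total weight W = 195; half = 97.5.
x-coordinate, sorted with cumulative weight:
  x=0 (N1, w=60) cum 60
  x=15 (N2, w=15) cum 75
  x=16 (N4, w=40) cum 115  ← median
  x=18 (N3, w=80) cum 195
⇒ x* = 16
y-coordinate, sorted with cumulative weight:
  y=10 (N3, w=80) cum 80
  y=18 (N1, w=60) cum 140  ← median
  y=19 (N2, w=15) cum 155
  y=20 (N4, w=40) cum 195
⇒ y* = 18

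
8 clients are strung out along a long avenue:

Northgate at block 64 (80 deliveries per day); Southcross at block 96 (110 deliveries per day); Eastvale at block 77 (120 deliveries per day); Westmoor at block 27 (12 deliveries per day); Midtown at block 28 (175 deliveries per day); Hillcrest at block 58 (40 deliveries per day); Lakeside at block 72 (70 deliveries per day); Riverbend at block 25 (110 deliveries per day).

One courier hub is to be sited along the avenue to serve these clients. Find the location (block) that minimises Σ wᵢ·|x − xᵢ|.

x = 64

For a sum of weighted absolute distances on a line, the optimum is the weighted median (not the mean). Total weight W = 717; half-weight = 358.5.
Sort by position and accumulate weight:
  block 25 (Riverbend, w=110) → cum 110
  block 27 (Westmoor, w=12) → cum 122
  block 28 (Midtown, w=175) → cum 297
  block 58 (Hillcrest, w=40) → cum 337
  block 64 (Northgate, w=80) → cum 417  ≥ 358.5 → median here
  block 72 (Lakeside, w=70) → cum 487
  block 77 (Eastvale, w=120) → cum 607
  block 96 (Southcross, w=110) → cum 717
Optimal location: block 64.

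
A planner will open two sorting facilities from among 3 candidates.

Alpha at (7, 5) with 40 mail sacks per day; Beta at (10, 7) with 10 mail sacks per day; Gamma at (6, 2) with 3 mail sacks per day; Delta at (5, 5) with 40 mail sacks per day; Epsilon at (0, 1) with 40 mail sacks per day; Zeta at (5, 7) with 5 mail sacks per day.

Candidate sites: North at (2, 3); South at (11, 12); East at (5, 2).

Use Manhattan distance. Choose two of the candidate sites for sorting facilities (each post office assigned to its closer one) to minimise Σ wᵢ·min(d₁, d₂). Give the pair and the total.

Evaluate every pair (each demand assigned to the nearer of the two):
  {North, East}: total = 608
  {South, East}: total = 648
  {North, South}: total = 750
Best pair: {North, East} with total 608.

{North, East}, total 608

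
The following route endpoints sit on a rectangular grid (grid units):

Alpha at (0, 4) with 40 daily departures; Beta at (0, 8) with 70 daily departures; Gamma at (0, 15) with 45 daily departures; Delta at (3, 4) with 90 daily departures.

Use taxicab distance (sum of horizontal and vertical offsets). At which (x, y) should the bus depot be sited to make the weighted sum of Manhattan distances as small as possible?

(0, 4)

Manhattan distance separates: Σwᵢ(|x−xᵢ|+|y−yᵢ|) = Σwᵢ|x−xᵢ| + Σwᵢ|y−yᵢ|, so x and y are optimised independently as 1-D weighted medians.
Total weight W = 245; half = 122.5.
x-coordinate, sorted with cumulative weight:
  x=0 (Alpha, w=40) cum 40
  x=0 (Beta, w=70) cum 110
  x=0 (Gamma, w=45) cum 155  ← median
  x=3 (Delta, w=90) cum 245
⇒ x* = 0
y-coordinate, sorted with cumulative weight:
  y=4 (Alpha, w=40) cum 40
  y=4 (Delta, w=90) cum 130  ← median
  y=8 (Beta, w=70) cum 200
  y=15 (Gamma, w=45) cum 245
⇒ y* = 4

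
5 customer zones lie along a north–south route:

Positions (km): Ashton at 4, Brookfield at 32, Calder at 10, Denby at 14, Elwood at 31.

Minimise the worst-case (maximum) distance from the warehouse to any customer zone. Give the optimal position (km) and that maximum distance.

The 1-center on a line is the midpoint of the two extreme points: leftmost at 4, rightmost at 32.
Optimal location = (4 + 32)/2 = 18; maximum distance = (32 − 4)/2 = 14.

location 18, max distance 14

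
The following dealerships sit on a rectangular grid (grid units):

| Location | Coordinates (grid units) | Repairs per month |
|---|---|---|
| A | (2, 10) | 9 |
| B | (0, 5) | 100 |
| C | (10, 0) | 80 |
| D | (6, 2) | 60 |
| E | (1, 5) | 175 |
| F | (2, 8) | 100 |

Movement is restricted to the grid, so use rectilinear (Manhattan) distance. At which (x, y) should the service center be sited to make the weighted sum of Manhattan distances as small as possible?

(1, 5)

Manhattan distance separates: Σwᵢ(|x−xᵢ|+|y−yᵢ|) = Σwᵢ|x−xᵢ| + Σwᵢ|y−yᵢ|, so x and y are optimised independently as 1-D weighted medians.
Total weight W = 524; half = 262.
x-coordinate, sorted with cumulative weight:
  x=0 (B, w=100) cum 100
  x=1 (E, w=175) cum 275  ← median
  x=2 (A, w=9) cum 284
  x=2 (F, w=100) cum 384
  x=6 (D, w=60) cum 444
  x=10 (C, w=80) cum 524
⇒ x* = 1
y-coordinate, sorted with cumulative weight:
  y=0 (C, w=80) cum 80
  y=2 (D, w=60) cum 140
  y=5 (B, w=100) cum 240
  y=5 (E, w=175) cum 415  ← median
  y=8 (F, w=100) cum 515
  y=10 (A, w=9) cum 524
⇒ y* = 5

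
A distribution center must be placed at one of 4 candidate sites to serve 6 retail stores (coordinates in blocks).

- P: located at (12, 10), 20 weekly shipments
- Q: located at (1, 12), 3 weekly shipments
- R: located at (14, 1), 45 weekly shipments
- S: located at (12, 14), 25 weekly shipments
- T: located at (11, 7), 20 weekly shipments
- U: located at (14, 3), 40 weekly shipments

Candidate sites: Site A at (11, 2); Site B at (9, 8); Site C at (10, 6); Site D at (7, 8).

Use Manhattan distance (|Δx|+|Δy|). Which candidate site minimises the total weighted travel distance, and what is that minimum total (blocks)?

Site A, total 1005 blocks

Total weighted distance at each candidate:
  Site A (11, 2): total = 1005
  Site B (9, 8): total = 1361
  Site C (10, 6): total = 1140
  Site D (7, 8): total = 1655
Minimum is at Site A with total 1005 blocks.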